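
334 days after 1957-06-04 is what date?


Start: 1957-06-04, add 334 days
June 1957 has 30 days: 30 - 4 = 26 days to June 30 -> 308 left
July 1957 has 31 days -> 277 left
August 1957 has 31 days -> 246 left
September 1957 has 30 days -> 216 left
October 1957 has 31 days -> 185 left
November 1957 has 30 days -> 155 left
December 1957 has 31 days -> 124 left
January 1958 has 31 days -> 93 left
February 1958 has 28 days -> 65 left
March 1958 has 31 days -> 34 left
April 1958 has 30 days -> 4 left
May 1958: 4 <= 31 -> lands on May 4

Result: 1958-05-04


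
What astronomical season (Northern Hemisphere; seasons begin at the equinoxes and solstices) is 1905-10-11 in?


Date: October 11
Astronomical Autumn (approx.; exact equinox/solstice day varies by year): September 22 to December 20
October 11 falls within the Autumn window

Autumn


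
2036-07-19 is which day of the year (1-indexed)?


Date: July 19, 2036
Days in months 1 through 6: 182
Plus 19 days in July

Day of year: 201


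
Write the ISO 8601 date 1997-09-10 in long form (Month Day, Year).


ISO 1997-09-10 parses as year=1997, month=09, day=10
Month 9 -> September

September 10, 1997


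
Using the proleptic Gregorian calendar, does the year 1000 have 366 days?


Gregorian leap year rule: divisible by 4, but not by 100, unless also by 400.
1000 is divisible by 100 but not 400 -> not a leap year

No


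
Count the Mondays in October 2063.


October 2063 has 31 days
Anchor: Jan 1, 2063. With p = 2063 - 1 = 2062: (p + p//4 - p//100 + p//400) mod 7 = (2062 + 515 - 20 + 5) mod 7 = 2562 mod 7 = 0 -> Monday (Mon=0 ... Sun=6)
Days before October (Jan-Sep): 273; October 1 index = (0 + 273) mod 7 = 0 -> Monday
First Monday is October 1
Mondays: 1, 8, 15, 22, 29

5 Mondays


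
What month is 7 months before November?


November is month 11
11 - 7 = 4

April


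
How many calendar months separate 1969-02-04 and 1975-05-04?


From February 1969 to May 1975
6 years * 12 = 72 months, plus 3 months = 75

75 months


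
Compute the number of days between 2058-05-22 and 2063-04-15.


From 2058-05-22 to 2063-04-15
2058-05-22: days before May = 31 + 28 + 31 + 30 = 120 (2058 is not a leap year); day of year = 120 + 22 = 142
2063-04-15: days before April = 31 + 28 + 31 = 90 (2063 is not a leap year); day of year = 90 + 15 = 105
Rest of 2058: 365 - 142 = 223
Full years 2059 (365), 2060 (366), 2061 (365), 2062 (365): 1461
Total = 223 + 1461 + 105 = 1789

1789 days


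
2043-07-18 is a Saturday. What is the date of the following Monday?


Current: Saturday
Target: Monday
Days ahead: 2

Next Monday: 2043-07-20


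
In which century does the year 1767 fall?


Century = (year - 1) // 100 + 1
= (1767 - 1) // 100 + 1
= 1766 // 100 + 1
= 17 + 1

18th century


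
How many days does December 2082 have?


December 2082

31 days


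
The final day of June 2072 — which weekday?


June 2072 has 30 days
Anchor: Jan 1, 2072. With p = 2072 - 1 = 2071: (p + p//4 - p//100 + p//400) mod 7 = (2071 + 517 - 20 + 5) mod 7 = 2573 mod 7 = 4 -> Friday (Mon=0 ... Sun=6)
Days before June (Jan-May): 152; June 1 index = (4 + 152) mod 7 = 2 -> Wednesday
Last day offset: 30 - 1 = 29 days
Weekday index = (2 + 29) mod 7 = 3

Thursday, June 30


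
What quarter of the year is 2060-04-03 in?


Month: April (month 4)
Q1: Jan-Mar, Q2: Apr-Jun, Q3: Jul-Sep, Q4: Oct-Dec

Q2


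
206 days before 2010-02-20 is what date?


Start: 2010-02-20, subtract 206 days
Back 20 days from February 20 reaches January 31, 2010 -> 186 left
January 2010 has 31 days -> back to December 31, 2009 -> 155 left
December 2009 has 31 days -> back to November 30, 2009 -> 124 left
November 2009 has 30 days -> back to October 31, 2009 -> 94 left
October 2009 has 31 days -> back to September 30, 2009 -> 63 left
September 2009 has 30 days -> back to August 31, 2009 -> 33 left
August 2009 has 31 days -> back to July 31, 2009 -> 2 left
July 2009: 31 - 2 = 29 -> lands on July 29

Result: 2009-07-29


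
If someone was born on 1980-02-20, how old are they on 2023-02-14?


Birth: 1980-02-20
Reference: 2023-02-14
Year difference: 2023 - 1980 = 43
Birthday not yet reached in 2023, subtract 1

42 years old


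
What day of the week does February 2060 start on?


Target: February 1, 2060
Anchor: Jan 1, 2060. With p = 2060 - 1 = 2059: (p + p//4 - p//100 + p//400) mod 7 = (2059 + 514 - 20 + 5) mod 7 = 2558 mod 7 = 3 -> Thursday (Mon=0 ... Sun=6)
Days before February (Jan): 31 days
Weekday index = (3 + 31) mod 7 = 6

Sunday


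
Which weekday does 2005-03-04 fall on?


Date: March 4, 2005
Anchor: Jan 1, 2005. With p = 2005 - 1 = 2004: (p + p//4 - p//100 + p//400) mod 7 = (2004 + 501 - 20 + 5) mod 7 = 2490 mod 7 = 5 -> Saturday (Mon=0 ... Sun=6)
Days before March (Jan-Feb): 59; offset = 59 + 4 - 1 = 62
Weekday index = (5 + 62) mod 7 = 4

Day of the week: Friday


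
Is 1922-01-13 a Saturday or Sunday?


Anchor: Jan 1, 1922. With p = 1922 - 1 = 1921: (p + p//4 - p//100 + p//400) mod 7 = (1921 + 480 - 19 + 4) mod 7 = 2386 mod 7 = 6 -> Sunday (Mon=0 ... Sun=6)
Day of year: 13; offset = 12
Weekday index = (6 + 12) mod 7 = 4 -> Friday
Weekend days: Saturday, Sunday

No


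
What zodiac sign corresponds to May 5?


Date: May 5
Conventional tropical zodiac dates: Taurus from April 20 onward; Gemini starts May 21
May 5 falls within the Taurus range

Taurus


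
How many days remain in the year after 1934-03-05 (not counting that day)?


Day of year: 64 of 365
Remaining = 365 - 64

301 days


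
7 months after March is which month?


March is month 3
3 + 7 = 10

October


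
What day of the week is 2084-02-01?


Date: February 1, 2084
Anchor: Jan 1, 2084. With p = 2084 - 1 = 2083: (p + p//4 - p//100 + p//400) mod 7 = (2083 + 520 - 20 + 5) mod 7 = 2588 mod 7 = 5 -> Saturday (Mon=0 ... Sun=6)
Days before February (Jan): 31; offset = 31 + 1 - 1 = 31
Weekday index = (5 + 31) mod 7 = 1

Day of the week: Tuesday


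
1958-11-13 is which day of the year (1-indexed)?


Date: November 13, 1958
Days in months 1 through 10: 304
Plus 13 days in November

Day of year: 317


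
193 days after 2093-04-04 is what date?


Start: 2093-04-04, add 193 days
April 2093 has 30 days: 30 - 4 = 26 days to April 30 -> 167 left
May 2093 has 31 days -> 136 left
June 2093 has 30 days -> 106 left
July 2093 has 31 days -> 75 left
August 2093 has 31 days -> 44 left
September 2093 has 30 days -> 14 left
October 2093: 14 <= 31 -> lands on October 14

Result: 2093-10-14


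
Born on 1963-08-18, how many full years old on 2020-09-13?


Birth: 1963-08-18
Reference: 2020-09-13
Year difference: 2020 - 1963 = 57

57 years old


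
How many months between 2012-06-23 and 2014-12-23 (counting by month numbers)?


From June 2012 to December 2014
2 years * 12 = 24 months, plus 6 months = 30

30 months


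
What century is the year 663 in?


Century = (year - 1) // 100 + 1
= (663 - 1) // 100 + 1
= 662 // 100 + 1
= 6 + 1

7th century


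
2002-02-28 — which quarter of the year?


Month: February (month 2)
Q1: Jan-Mar, Q2: Apr-Jun, Q3: Jul-Sep, Q4: Oct-Dec

Q1


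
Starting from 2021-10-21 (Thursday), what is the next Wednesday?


Current: Thursday
Target: Wednesday
Days ahead: 6

Next Wednesday: 2021-10-27


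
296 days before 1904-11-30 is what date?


Start: 1904-11-30, subtract 296 days
Back 30 days from November 30 reaches October 31, 1904 -> 266 left
October 1904 has 31 days -> back to September 30, 1904 -> 235 left
September 1904 has 30 days -> back to August 31, 1904 -> 205 left
August 1904 has 31 days -> back to July 31, 1904 -> 174 left
July 1904 has 31 days -> back to June 30, 1904 -> 143 left
June 1904 has 30 days -> back to May 31, 1904 -> 113 left
May 1904 has 31 days -> back to April 30, 1904 -> 82 left
April 1904 has 30 days -> back to March 31, 1904 -> 52 left
March 1904 has 31 days -> back to February 29, 1904 -> 21 left
February 1904: 29 - 21 = 8 -> lands on February 8

Result: 1904-02-08


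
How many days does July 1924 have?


July 1924

31 days


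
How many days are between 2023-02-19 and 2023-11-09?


From 2023-02-19 to 2023-11-09
2023-02-19: days before February = 31; day of year = 31 + 19 = 50
2023-11-09: days before November = 31 + 28 + 31 + 30 + 31 + 30 + 31 + 31 + 30 + 31 = 304 (2023 is not a leap year); day of year = 304 + 9 = 313
Same year: 313 - 50 = 263

263 days


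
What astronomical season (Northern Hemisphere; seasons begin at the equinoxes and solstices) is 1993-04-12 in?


Date: April 12
Astronomical Spring (approx.; exact equinox/solstice day varies by year): March 20 to June 20
April 12 falls within the Spring window

Spring


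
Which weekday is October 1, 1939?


Target: October 1, 1939
Anchor: Jan 1, 1939. With p = 1939 - 1 = 1938: (p + p//4 - p//100 + p//400) mod 7 = (1938 + 484 - 19 + 4) mod 7 = 2407 mod 7 = 6 -> Sunday (Mon=0 ... Sun=6)
Days before October (Jan-Sep): 273 days
Weekday index = (6 + 273) mod 7 = 6

Sunday


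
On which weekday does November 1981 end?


November 1981 has 30 days
Anchor: Jan 1, 1981. With p = 1981 - 1 = 1980: (p + p//4 - p//100 + p//400) mod 7 = (1980 + 495 - 19 + 4) mod 7 = 2460 mod 7 = 3 -> Thursday (Mon=0 ... Sun=6)
Days before November (Jan-Oct): 304; November 1 index = (3 + 304) mod 7 = 6 -> Sunday
Last day offset: 30 - 1 = 29 days
Weekday index = (6 + 29) mod 7 = 0

Monday, November 30


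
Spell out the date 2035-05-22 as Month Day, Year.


ISO 2035-05-22 parses as year=2035, month=05, day=22
Month 5 -> May

May 22, 2035


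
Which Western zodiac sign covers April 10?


Date: April 10
Conventional tropical zodiac dates: Aries from March 21 onward; Taurus starts April 20
April 10 falls within the Aries range

Aries


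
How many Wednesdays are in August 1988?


August 1988 has 31 days
Anchor: Jan 1, 1988. With p = 1988 - 1 = 1987: (p + p//4 - p//100 + p//400) mod 7 = (1987 + 496 - 19 + 4) mod 7 = 2468 mod 7 = 4 -> Friday (Mon=0 ... Sun=6)
Days before August (Jan-Jul): 213; August 1 index = (4 + 213) mod 7 = 0 -> Monday
First Wednesday is August 3
Wednesdays: 3, 10, 17, 24, 31

5 Wednesdays


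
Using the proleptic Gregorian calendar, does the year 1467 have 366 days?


Gregorian leap year rule: divisible by 4, but not by 100, unless also by 400.
1467 is not divisible by 4 -> not a leap year

No


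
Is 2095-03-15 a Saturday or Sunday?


Anchor: Jan 1, 2095. With p = 2095 - 1 = 2094: (p + p//4 - p//100 + p//400) mod 7 = (2094 + 523 - 20 + 5) mod 7 = 2602 mod 7 = 5 -> Saturday (Mon=0 ... Sun=6)
Day of year: 74; offset = 73
Weekday index = (5 + 73) mod 7 = 1 -> Tuesday
Weekend days: Saturday, Sunday

No


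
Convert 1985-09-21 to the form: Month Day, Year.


ISO 1985-09-21 parses as year=1985, month=09, day=21
Month 9 -> September

September 21, 1985


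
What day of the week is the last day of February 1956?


February 1956 has 29 days
Anchor: Jan 1, 1956. With p = 1956 - 1 = 1955: (p + p//4 - p//100 + p//400) mod 7 = (1955 + 488 - 19 + 4) mod 7 = 2428 mod 7 = 6 -> Sunday (Mon=0 ... Sun=6)
Days before February (Jan): 31; February 1 index = (6 + 31) mod 7 = 2 -> Wednesday
Last day offset: 29 - 1 = 28 days
Weekday index = (2 + 28) mod 7 = 2

Wednesday, February 29


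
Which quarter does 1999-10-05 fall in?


Month: October (month 10)
Q1: Jan-Mar, Q2: Apr-Jun, Q3: Jul-Sep, Q4: Oct-Dec

Q4


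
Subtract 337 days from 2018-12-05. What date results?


Start: 2018-12-05, subtract 337 days
Back 5 days from December 5 reaches November 30, 2018 -> 332 left
November 2018 has 30 days -> back to October 31, 2018 -> 302 left
October 2018 has 31 days -> back to September 30, 2018 -> 271 left
September 2018 has 30 days -> back to August 31, 2018 -> 241 left
August 2018 has 31 days -> back to July 31, 2018 -> 210 left
July 2018 has 31 days -> back to June 30, 2018 -> 179 left
June 2018 has 30 days -> back to May 31, 2018 -> 149 left
May 2018 has 31 days -> back to April 30, 2018 -> 118 left
April 2018 has 30 days -> back to March 31, 2018 -> 88 left
March 2018 has 31 days -> back to February 28, 2018 -> 57 left
February 2018 has 28 days -> back to January 31, 2018 -> 29 left
January 2018: 31 - 29 = 2 -> lands on January 2

Result: 2018-01-02


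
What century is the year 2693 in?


Century = (year - 1) // 100 + 1
= (2693 - 1) // 100 + 1
= 2692 // 100 + 1
= 26 + 1

27th century


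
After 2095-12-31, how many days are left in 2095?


Day of year: 365 of 365
Remaining = 365 - 365

0 days


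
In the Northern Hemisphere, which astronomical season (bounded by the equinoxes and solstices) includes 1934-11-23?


Date: November 23
Astronomical Autumn (approx.; exact equinox/solstice day varies by year): September 22 to December 20
November 23 falls within the Autumn window

Autumn


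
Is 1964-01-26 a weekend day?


Anchor: Jan 1, 1964. With p = 1964 - 1 = 1963: (p + p//4 - p//100 + p//400) mod 7 = (1963 + 490 - 19 + 4) mod 7 = 2438 mod 7 = 2 -> Wednesday (Mon=0 ... Sun=6)
Day of year: 26; offset = 25
Weekday index = (2 + 25) mod 7 = 6 -> Sunday
Weekend days: Saturday, Sunday

Yes


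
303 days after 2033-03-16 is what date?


Start: 2033-03-16, add 303 days
March 2033 has 31 days: 31 - 16 = 15 days to March 31 -> 288 left
April 2033 has 30 days -> 258 left
May 2033 has 31 days -> 227 left
June 2033 has 30 days -> 197 left
July 2033 has 31 days -> 166 left
August 2033 has 31 days -> 135 left
September 2033 has 30 days -> 105 left
October 2033 has 31 days -> 74 left
November 2033 has 30 days -> 44 left
December 2033 has 31 days -> 13 left
January 2034: 13 <= 31 -> lands on January 13

Result: 2034-01-13


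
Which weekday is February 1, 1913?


Target: February 1, 1913
Anchor: Jan 1, 1913. With p = 1913 - 1 = 1912: (p + p//4 - p//100 + p//400) mod 7 = (1912 + 478 - 19 + 4) mod 7 = 2375 mod 7 = 2 -> Wednesday (Mon=0 ... Sun=6)
Days before February (Jan): 31 days
Weekday index = (2 + 31) mod 7 = 5

Saturday


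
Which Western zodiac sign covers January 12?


Date: January 12
Conventional tropical zodiac dates: Capricorn from December 22 onward; Aquarius starts January 20
January 12 falls within the Capricorn range

Capricorn


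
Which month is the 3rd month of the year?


Month 3 of 12

March


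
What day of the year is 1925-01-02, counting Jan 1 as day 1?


Date: January 2, 1925
No months before January
Plus 2 days in January

Day of year: 2


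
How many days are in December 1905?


December 1905

31 days


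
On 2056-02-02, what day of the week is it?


Date: February 2, 2056
Anchor: Jan 1, 2056. With p = 2056 - 1 = 2055: (p + p//4 - p//100 + p//400) mod 7 = (2055 + 513 - 20 + 5) mod 7 = 2553 mod 7 = 5 -> Saturday (Mon=0 ... Sun=6)
Days before February (Jan): 31; offset = 31 + 2 - 1 = 32
Weekday index = (5 + 32) mod 7 = 2

Day of the week: Wednesday


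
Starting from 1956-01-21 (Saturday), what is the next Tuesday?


Current: Saturday
Target: Tuesday
Days ahead: 3

Next Tuesday: 1956-01-24


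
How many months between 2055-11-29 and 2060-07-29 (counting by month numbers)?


From November 2055 to July 2060
5 years * 12 = 60 months, minus 4 months = 56

56 months


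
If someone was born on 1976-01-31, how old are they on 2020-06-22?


Birth: 1976-01-31
Reference: 2020-06-22
Year difference: 2020 - 1976 = 44

44 years old


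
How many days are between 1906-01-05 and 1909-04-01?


From 1906-01-05 to 1909-04-01
1906-01-05: day of year = 5
1909-04-01: days before April = 31 + 28 + 31 = 90 (1909 is not a leap year); day of year = 90 + 1 = 91
Rest of 1906: 365 - 5 = 360
Full years 1907 (365), 1908 (366): 731
Total = 360 + 731 + 91 = 1182

1182 days


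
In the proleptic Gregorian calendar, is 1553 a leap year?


Gregorian leap year rule: divisible by 4, but not by 100, unless also by 400.
1553 is not divisible by 4 -> not a leap year

No


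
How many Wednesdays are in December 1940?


December 1940 has 31 days
Anchor: Jan 1, 1940. With p = 1940 - 1 = 1939: (p + p//4 - p//100 + p//400) mod 7 = (1939 + 484 - 19 + 4) mod 7 = 2408 mod 7 = 0 -> Monday (Mon=0 ... Sun=6)
Days before December (Jan-Nov): 335; December 1 index = (0 + 335) mod 7 = 6 -> Sunday
First Wednesday is December 4
Wednesdays: 4, 11, 18, 25

4 Wednesdays


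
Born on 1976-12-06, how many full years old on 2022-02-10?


Birth: 1976-12-06
Reference: 2022-02-10
Year difference: 2022 - 1976 = 46
Birthday not yet reached in 2022, subtract 1

45 years old


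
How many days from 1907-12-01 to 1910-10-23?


From 1907-12-01 to 1910-10-23
1907-12-01: days before December = 31 + 28 + 31 + 30 + 31 + 30 + 31 + 31 + 30 + 31 + 30 = 334 (1907 is not a leap year); day of year = 334 + 1 = 335
1910-10-23: days before October = 31 + 28 + 31 + 30 + 31 + 30 + 31 + 31 + 30 = 273 (1910 is not a leap year); day of year = 273 + 23 = 296
Rest of 1907: 365 - 335 = 30
Full years 1908 (366), 1909 (365): 731
Total = 30 + 731 + 296 = 1057

1057 days


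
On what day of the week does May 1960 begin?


Target: May 1, 1960
Anchor: Jan 1, 1960. With p = 1960 - 1 = 1959: (p + p//4 - p//100 + p//400) mod 7 = (1959 + 489 - 19 + 4) mod 7 = 2433 mod 7 = 4 -> Friday (Mon=0 ... Sun=6)
Days before May (Jan-Apr): 121 days
Weekday index = (4 + 121) mod 7 = 6

Sunday


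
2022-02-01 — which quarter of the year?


Month: February (month 2)
Q1: Jan-Mar, Q2: Apr-Jun, Q3: Jul-Sep, Q4: Oct-Dec

Q1


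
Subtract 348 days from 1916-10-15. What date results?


Start: 1916-10-15, subtract 348 days
Back 15 days from October 15 reaches September 30, 1916 -> 333 left
September 1916 has 30 days -> back to August 31, 1916 -> 303 left
August 1916 has 31 days -> back to July 31, 1916 -> 272 left
July 1916 has 31 days -> back to June 30, 1916 -> 241 left
June 1916 has 30 days -> back to May 31, 1916 -> 211 left
May 1916 has 31 days -> back to April 30, 1916 -> 180 left
April 1916 has 30 days -> back to March 31, 1916 -> 150 left
March 1916 has 31 days -> back to February 29, 1916 -> 119 left
February 1916 has 29 days -> back to January 31, 1916 -> 90 left
January 1916 has 31 days -> back to December 31, 1915 -> 59 left
December 1915 has 31 days -> back to November 30, 1915 -> 28 left
November 1915: 30 - 28 = 2 -> lands on November 2

Result: 1915-11-02


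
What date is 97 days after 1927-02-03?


Start: 1927-02-03, add 97 days
February 1927 has 28 days: 28 - 3 = 25 days to February 28 -> 72 left
March 1927 has 31 days -> 41 left
April 1927 has 30 days -> 11 left
May 1927: 11 <= 31 -> lands on May 11

Result: 1927-05-11


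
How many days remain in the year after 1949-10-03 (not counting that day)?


Day of year: 276 of 365
Remaining = 365 - 276

89 days


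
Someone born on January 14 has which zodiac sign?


Date: January 14
Conventional tropical zodiac dates: Capricorn from December 22 onward; Aquarius starts January 20
January 14 falls within the Capricorn range

Capricorn


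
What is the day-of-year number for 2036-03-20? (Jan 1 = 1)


Date: March 20, 2036
Days in months 1 through 2: 60
Plus 20 days in March

Day of year: 80


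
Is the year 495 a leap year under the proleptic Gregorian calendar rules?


Gregorian leap year rule: divisible by 4, but not by 100, unless also by 400.
495 is not divisible by 4 -> not a leap year

No


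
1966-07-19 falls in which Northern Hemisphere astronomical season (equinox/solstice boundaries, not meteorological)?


Date: July 19
Astronomical Summer (approx.; exact equinox/solstice day varies by year): June 21 to September 21
July 19 falls within the Summer window

Summer


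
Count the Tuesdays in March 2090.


March 2090 has 31 days
Anchor: Jan 1, 2090. With p = 2090 - 1 = 2089: (p + p//4 - p//100 + p//400) mod 7 = (2089 + 522 - 20 + 5) mod 7 = 2596 mod 7 = 6 -> Sunday (Mon=0 ... Sun=6)
Days before March (Jan-Feb): 59; March 1 index = (6 + 59) mod 7 = 2 -> Wednesday
First Tuesday is March 7
Tuesdays: 7, 14, 21, 28

4 Tuesdays


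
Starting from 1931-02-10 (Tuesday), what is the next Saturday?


Current: Tuesday
Target: Saturday
Days ahead: 4

Next Saturday: 1931-02-14


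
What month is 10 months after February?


February is month 2
2 + 10 = 12

December


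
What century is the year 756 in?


Century = (year - 1) // 100 + 1
= (756 - 1) // 100 + 1
= 755 // 100 + 1
= 7 + 1

8th century


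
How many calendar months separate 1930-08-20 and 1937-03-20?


From August 1930 to March 1937
7 years * 12 = 84 months, minus 5 months = 79

79 months


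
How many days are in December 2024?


December 2024

31 days


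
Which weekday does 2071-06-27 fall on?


Date: June 27, 2071
Anchor: Jan 1, 2071. With p = 2071 - 1 = 2070: (p + p//4 - p//100 + p//400) mod 7 = (2070 + 517 - 20 + 5) mod 7 = 2572 mod 7 = 3 -> Thursday (Mon=0 ... Sun=6)
Days before June (Jan-May): 151; offset = 151 + 27 - 1 = 177
Weekday index = (3 + 177) mod 7 = 5

Day of the week: Saturday


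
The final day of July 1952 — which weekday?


July 1952 has 31 days
Anchor: Jan 1, 1952. With p = 1952 - 1 = 1951: (p + p//4 - p//100 + p//400) mod 7 = (1951 + 487 - 19 + 4) mod 7 = 2423 mod 7 = 1 -> Tuesday (Mon=0 ... Sun=6)
Days before July (Jan-Jun): 182; July 1 index = (1 + 182) mod 7 = 1 -> Tuesday
Last day offset: 31 - 1 = 30 days
Weekday index = (1 + 30) mod 7 = 3

Thursday, July 31


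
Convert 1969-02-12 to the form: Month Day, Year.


ISO 1969-02-12 parses as year=1969, month=02, day=12
Month 2 -> February

February 12, 1969


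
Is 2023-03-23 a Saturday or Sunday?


Anchor: Jan 1, 2023. With p = 2023 - 1 = 2022: (p + p//4 - p//100 + p//400) mod 7 = (2022 + 505 - 20 + 5) mod 7 = 2512 mod 7 = 6 -> Sunday (Mon=0 ... Sun=6)
Day of year: 82; offset = 81
Weekday index = (6 + 81) mod 7 = 3 -> Thursday
Weekend days: Saturday, Sunday

No


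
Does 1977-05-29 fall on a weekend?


Anchor: Jan 1, 1977. With p = 1977 - 1 = 1976: (p + p//4 - p//100 + p//400) mod 7 = (1976 + 494 - 19 + 4) mod 7 = 2455 mod 7 = 5 -> Saturday (Mon=0 ... Sun=6)
Day of year: 149; offset = 148
Weekday index = (5 + 148) mod 7 = 6 -> Sunday
Weekend days: Saturday, Sunday

Yes


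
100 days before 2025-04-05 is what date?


Start: 2025-04-05, subtract 100 days
Back 5 days from April 5 reaches March 31, 2025 -> 95 left
March 2025 has 31 days -> back to February 28, 2025 -> 64 left
February 2025 has 28 days -> back to January 31, 2025 -> 36 left
January 2025 has 31 days -> back to December 31, 2024 -> 5 left
December 2024: 31 - 5 = 26 -> lands on December 26

Result: 2024-12-26


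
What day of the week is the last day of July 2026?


July 2026 has 31 days
Anchor: Jan 1, 2026. With p = 2026 - 1 = 2025: (p + p//4 - p//100 + p//400) mod 7 = (2025 + 506 - 20 + 5) mod 7 = 2516 mod 7 = 3 -> Thursday (Mon=0 ... Sun=6)
Days before July (Jan-Jun): 181; July 1 index = (3 + 181) mod 7 = 2 -> Wednesday
Last day offset: 31 - 1 = 30 days
Weekday index = (2 + 30) mod 7 = 4

Friday, July 31


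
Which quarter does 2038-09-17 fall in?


Month: September (month 9)
Q1: Jan-Mar, Q2: Apr-Jun, Q3: Jul-Sep, Q4: Oct-Dec

Q3


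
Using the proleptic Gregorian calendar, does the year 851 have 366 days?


Gregorian leap year rule: divisible by 4, but not by 100, unless also by 400.
851 is not divisible by 4 -> not a leap year

No


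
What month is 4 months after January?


January is month 1
1 + 4 = 5

May


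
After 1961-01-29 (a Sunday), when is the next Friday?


Current: Sunday
Target: Friday
Days ahead: 5

Next Friday: 1961-02-03


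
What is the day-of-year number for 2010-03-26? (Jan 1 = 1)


Date: March 26, 2010
Days in months 1 through 2: 59
Plus 26 days in March

Day of year: 85


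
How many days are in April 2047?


April 2047

30 days


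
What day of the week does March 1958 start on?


Target: March 1, 1958
Anchor: Jan 1, 1958. With p = 1958 - 1 = 1957: (p + p//4 - p//100 + p//400) mod 7 = (1957 + 489 - 19 + 4) mod 7 = 2431 mod 7 = 2 -> Wednesday (Mon=0 ... Sun=6)
Days before March (Jan-Feb): 59 days
Weekday index = (2 + 59) mod 7 = 5

Saturday


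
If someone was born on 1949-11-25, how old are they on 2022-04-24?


Birth: 1949-11-25
Reference: 2022-04-24
Year difference: 2022 - 1949 = 73
Birthday not yet reached in 2022, subtract 1

72 years old


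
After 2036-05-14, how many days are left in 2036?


Day of year: 135 of 366
Remaining = 366 - 135

231 days


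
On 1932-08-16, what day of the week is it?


Date: August 16, 1932
Anchor: Jan 1, 1932. With p = 1932 - 1 = 1931: (p + p//4 - p//100 + p//400) mod 7 = (1931 + 482 - 19 + 4) mod 7 = 2398 mod 7 = 4 -> Friday (Mon=0 ... Sun=6)
Days before August (Jan-Jul): 213; offset = 213 + 16 - 1 = 228
Weekday index = (4 + 228) mod 7 = 1

Day of the week: Tuesday


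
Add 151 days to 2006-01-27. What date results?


Start: 2006-01-27, add 151 days
January 2006 has 31 days: 31 - 27 = 4 days to January 31 -> 147 left
February 2006 has 28 days -> 119 left
March 2006 has 31 days -> 88 left
April 2006 has 30 days -> 58 left
May 2006 has 31 days -> 27 left
June 2006: 27 <= 30 -> lands on June 27

Result: 2006-06-27


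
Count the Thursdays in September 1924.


September 1924 has 30 days
Anchor: Jan 1, 1924. With p = 1924 - 1 = 1923: (p + p//4 - p//100 + p//400) mod 7 = (1923 + 480 - 19 + 4) mod 7 = 2388 mod 7 = 1 -> Tuesday (Mon=0 ... Sun=6)
Days before September (Jan-Aug): 244; September 1 index = (1 + 244) mod 7 = 0 -> Monday
First Thursday is September 4
Thursdays: 4, 11, 18, 25

4 Thursdays


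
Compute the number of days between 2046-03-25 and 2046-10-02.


From 2046-03-25 to 2046-10-02
2046-03-25: days before March = 31 + 28 = 59 (2046 is not a leap year); day of year = 59 + 25 = 84
2046-10-02: days before October = 31 + 28 + 31 + 30 + 31 + 30 + 31 + 31 + 30 = 273 (2046 is not a leap year); day of year = 273 + 2 = 275
Same year: 275 - 84 = 191

191 days


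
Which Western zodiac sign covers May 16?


Date: May 16
Conventional tropical zodiac dates: Taurus from April 20 onward; Gemini starts May 21
May 16 falls within the Taurus range

Taurus


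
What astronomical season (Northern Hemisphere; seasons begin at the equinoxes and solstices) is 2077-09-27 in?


Date: September 27
Astronomical Autumn (approx.; exact equinox/solstice day varies by year): September 22 to December 20
September 27 falls within the Autumn window

Autumn


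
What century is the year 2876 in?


Century = (year - 1) // 100 + 1
= (2876 - 1) // 100 + 1
= 2875 // 100 + 1
= 28 + 1

29th century


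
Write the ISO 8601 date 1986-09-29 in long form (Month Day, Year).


ISO 1986-09-29 parses as year=1986, month=09, day=29
Month 9 -> September

September 29, 1986


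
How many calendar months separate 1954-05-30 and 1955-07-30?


From May 1954 to July 1955
1 year * 12 = 12 months, plus 2 months = 14

14 months


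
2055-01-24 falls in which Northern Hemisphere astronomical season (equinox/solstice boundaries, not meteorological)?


Date: January 24
Astronomical Winter (approx.; exact equinox/solstice day varies by year): December 21 to March 19
January 24 falls within the Winter window

Winter


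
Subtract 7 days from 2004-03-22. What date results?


Start: 2004-03-22, subtract 7 days
22 - 7 = 15 stays within March 2004

Result: 2004-03-15


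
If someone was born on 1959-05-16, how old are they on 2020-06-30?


Birth: 1959-05-16
Reference: 2020-06-30
Year difference: 2020 - 1959 = 61

61 years old


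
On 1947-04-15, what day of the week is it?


Date: April 15, 1947
Anchor: Jan 1, 1947. With p = 1947 - 1 = 1946: (p + p//4 - p//100 + p//400) mod 7 = (1946 + 486 - 19 + 4) mod 7 = 2417 mod 7 = 2 -> Wednesday (Mon=0 ... Sun=6)
Days before April (Jan-Mar): 90; offset = 90 + 15 - 1 = 104
Weekday index = (2 + 104) mod 7 = 1

Day of the week: Tuesday


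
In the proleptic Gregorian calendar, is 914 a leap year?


Gregorian leap year rule: divisible by 4, but not by 100, unless also by 400.
914 is not divisible by 4 -> not a leap year

No


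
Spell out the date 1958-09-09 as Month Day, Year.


ISO 1958-09-09 parses as year=1958, month=09, day=09
Month 9 -> September

September 9, 1958


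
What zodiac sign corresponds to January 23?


Date: January 23
Conventional tropical zodiac dates: Aquarius from January 20 onward; Pisces starts February 19
January 23 falls within the Aquarius range

Aquarius


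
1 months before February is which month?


February is month 2
2 - 1 = 1

January


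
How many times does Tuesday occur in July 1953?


July 1953 has 31 days
Anchor: Jan 1, 1953. With p = 1953 - 1 = 1952: (p + p//4 - p//100 + p//400) mod 7 = (1952 + 488 - 19 + 4) mod 7 = 2425 mod 7 = 3 -> Thursday (Mon=0 ... Sun=6)
Days before July (Jan-Jun): 181; July 1 index = (3 + 181) mod 7 = 2 -> Wednesday
First Tuesday is July 7
Tuesdays: 7, 14, 21, 28

4 Tuesdays


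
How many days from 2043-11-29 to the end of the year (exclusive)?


Day of year: 333 of 365
Remaining = 365 - 333

32 days


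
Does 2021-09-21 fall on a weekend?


Anchor: Jan 1, 2021. With p = 2021 - 1 = 2020: (p + p//4 - p//100 + p//400) mod 7 = (2020 + 505 - 20 + 5) mod 7 = 2510 mod 7 = 4 -> Friday (Mon=0 ... Sun=6)
Day of year: 264; offset = 263
Weekday index = (4 + 263) mod 7 = 1 -> Tuesday
Weekend days: Saturday, Sunday

No


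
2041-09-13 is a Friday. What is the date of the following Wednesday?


Current: Friday
Target: Wednesday
Days ahead: 5

Next Wednesday: 2041-09-18


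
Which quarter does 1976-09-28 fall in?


Month: September (month 9)
Q1: Jan-Mar, Q2: Apr-Jun, Q3: Jul-Sep, Q4: Oct-Dec

Q3


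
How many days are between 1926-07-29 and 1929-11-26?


From 1926-07-29 to 1929-11-26
1926-07-29: days before July = 31 + 28 + 31 + 30 + 31 + 30 = 181 (1926 is not a leap year); day of year = 181 + 29 = 210
1929-11-26: days before November = 31 + 28 + 31 + 30 + 31 + 30 + 31 + 31 + 30 + 31 = 304 (1929 is not a leap year); day of year = 304 + 26 = 330
Rest of 1926: 365 - 210 = 155
Full years 1927 (365), 1928 (366): 731
Total = 155 + 731 + 330 = 1216

1216 days


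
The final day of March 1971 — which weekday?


March 1971 has 31 days
Anchor: Jan 1, 1971. With p = 1971 - 1 = 1970: (p + p//4 - p//100 + p//400) mod 7 = (1970 + 492 - 19 + 4) mod 7 = 2447 mod 7 = 4 -> Friday (Mon=0 ... Sun=6)
Days before March (Jan-Feb): 59; March 1 index = (4 + 59) mod 7 = 0 -> Monday
Last day offset: 31 - 1 = 30 days
Weekday index = (0 + 30) mod 7 = 2

Wednesday, March 31


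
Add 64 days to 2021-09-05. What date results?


Start: 2021-09-05, add 64 days
September 2021 has 30 days: 30 - 5 = 25 days to September 30 -> 39 left
October 2021 has 31 days -> 8 left
November 2021: 8 <= 30 -> lands on November 8

Result: 2021-11-08


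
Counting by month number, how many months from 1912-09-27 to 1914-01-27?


From September 1912 to January 1914
2 years * 12 = 24 months, minus 8 months = 16

16 months


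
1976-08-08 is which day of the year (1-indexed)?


Date: August 8, 1976
Days in months 1 through 7: 213
Plus 8 days in August

Day of year: 221


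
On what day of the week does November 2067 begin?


Target: November 1, 2067
Anchor: Jan 1, 2067. With p = 2067 - 1 = 2066: (p + p//4 - p//100 + p//400) mod 7 = (2066 + 516 - 20 + 5) mod 7 = 2567 mod 7 = 5 -> Saturday (Mon=0 ... Sun=6)
Days before November (Jan-Oct): 304 days
Weekday index = (5 + 304) mod 7 = 1

Tuesday


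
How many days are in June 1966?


June 1966

30 days


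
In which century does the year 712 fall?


Century = (year - 1) // 100 + 1
= (712 - 1) // 100 + 1
= 711 // 100 + 1
= 7 + 1

8th century


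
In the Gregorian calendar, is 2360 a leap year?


Gregorian leap year rule: divisible by 4, but not by 100, unless also by 400.
2360 is divisible by 4 but not 100 -> leap year

Yes


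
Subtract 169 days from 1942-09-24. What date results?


Start: 1942-09-24, subtract 169 days
Back 24 days from September 24 reaches August 31, 1942 -> 145 left
August 1942 has 31 days -> back to July 31, 1942 -> 114 left
July 1942 has 31 days -> back to June 30, 1942 -> 83 left
June 1942 has 30 days -> back to May 31, 1942 -> 53 left
May 1942 has 31 days -> back to April 30, 1942 -> 22 left
April 1942: 30 - 22 = 8 -> lands on April 8

Result: 1942-04-08


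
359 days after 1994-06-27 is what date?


Start: 1994-06-27, add 359 days
June 1994 has 30 days: 30 - 27 = 3 days to June 30 -> 356 left
July 1994 has 31 days -> 325 left
August 1994 has 31 days -> 294 left
September 1994 has 30 days -> 264 left
October 1994 has 31 days -> 233 left
November 1994 has 30 days -> 203 left
December 1994 has 31 days -> 172 left
January 1995 has 31 days -> 141 left
February 1995 has 28 days -> 113 left
March 1995 has 31 days -> 82 left
April 1995 has 30 days -> 52 left
May 1995 has 31 days -> 21 left
June 1995: 21 <= 30 -> lands on June 21

Result: 1995-06-21


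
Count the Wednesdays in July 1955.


July 1955 has 31 days
Anchor: Jan 1, 1955. With p = 1955 - 1 = 1954: (p + p//4 - p//100 + p//400) mod 7 = (1954 + 488 - 19 + 4) mod 7 = 2427 mod 7 = 5 -> Saturday (Mon=0 ... Sun=6)
Days before July (Jan-Jun): 181; July 1 index = (5 + 181) mod 7 = 4 -> Friday
First Wednesday is July 6
Wednesdays: 6, 13, 20, 27

4 Wednesdays


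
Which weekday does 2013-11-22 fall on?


Date: November 22, 2013
Anchor: Jan 1, 2013. With p = 2013 - 1 = 2012: (p + p//4 - p//100 + p//400) mod 7 = (2012 + 503 - 20 + 5) mod 7 = 2500 mod 7 = 1 -> Tuesday (Mon=0 ... Sun=6)
Days before November (Jan-Oct): 304; offset = 304 + 22 - 1 = 325
Weekday index = (1 + 325) mod 7 = 4

Day of the week: Friday


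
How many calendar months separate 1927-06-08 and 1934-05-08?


From June 1927 to May 1934
7 years * 12 = 84 months, minus 1 month = 83

83 months


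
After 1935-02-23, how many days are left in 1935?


Day of year: 54 of 365
Remaining = 365 - 54

311 days


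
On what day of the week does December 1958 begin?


Target: December 1, 1958
Anchor: Jan 1, 1958. With p = 1958 - 1 = 1957: (p + p//4 - p//100 + p//400) mod 7 = (1957 + 489 - 19 + 4) mod 7 = 2431 mod 7 = 2 -> Wednesday (Mon=0 ... Sun=6)
Days before December (Jan-Nov): 334 days
Weekday index = (2 + 334) mod 7 = 0

Monday


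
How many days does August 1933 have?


August 1933

31 days


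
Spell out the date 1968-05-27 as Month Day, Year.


ISO 1968-05-27 parses as year=1968, month=05, day=27
Month 5 -> May

May 27, 1968


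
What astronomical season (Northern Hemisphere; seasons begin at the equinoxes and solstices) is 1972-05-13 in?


Date: May 13
Astronomical Spring (approx.; exact equinox/solstice day varies by year): March 20 to June 20
May 13 falls within the Spring window

Spring


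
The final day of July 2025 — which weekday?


July 2025 has 31 days
Anchor: Jan 1, 2025. With p = 2025 - 1 = 2024: (p + p//4 - p//100 + p//400) mod 7 = (2024 + 506 - 20 + 5) mod 7 = 2515 mod 7 = 2 -> Wednesday (Mon=0 ... Sun=6)
Days before July (Jan-Jun): 181; July 1 index = (2 + 181) mod 7 = 1 -> Tuesday
Last day offset: 31 - 1 = 30 days
Weekday index = (1 + 30) mod 7 = 3

Thursday, July 31


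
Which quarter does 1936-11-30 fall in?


Month: November (month 11)
Q1: Jan-Mar, Q2: Apr-Jun, Q3: Jul-Sep, Q4: Oct-Dec

Q4


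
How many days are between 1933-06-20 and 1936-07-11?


From 1933-06-20 to 1936-07-11
1933-06-20: days before June = 31 + 28 + 31 + 30 + 31 = 151 (1933 is not a leap year); day of year = 151 + 20 = 171
1936-07-11: days before July = 31 + 29 + 31 + 30 + 31 + 30 = 182 (1936 is a leap year); day of year = 182 + 11 = 193
Rest of 1933: 365 - 171 = 194
Full years 1934 (365), 1935 (365): 730
Total = 194 + 730 + 193 = 1117

1117 days


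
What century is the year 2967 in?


Century = (year - 1) // 100 + 1
= (2967 - 1) // 100 + 1
= 2966 // 100 + 1
= 29 + 1

30th century


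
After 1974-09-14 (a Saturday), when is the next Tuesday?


Current: Saturday
Target: Tuesday
Days ahead: 3

Next Tuesday: 1974-09-17


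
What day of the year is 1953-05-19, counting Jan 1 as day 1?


Date: May 19, 1953
Days in months 1 through 4: 120
Plus 19 days in May

Day of year: 139


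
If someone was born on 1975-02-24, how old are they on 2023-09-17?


Birth: 1975-02-24
Reference: 2023-09-17
Year difference: 2023 - 1975 = 48

48 years old


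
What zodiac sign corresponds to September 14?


Date: September 14
Conventional tropical zodiac dates: Virgo from August 23 onward; Libra starts September 23
September 14 falls within the Virgo range

Virgo


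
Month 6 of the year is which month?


Month 6 of 12

June


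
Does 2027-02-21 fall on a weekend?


Anchor: Jan 1, 2027. With p = 2027 - 1 = 2026: (p + p//4 - p//100 + p//400) mod 7 = (2026 + 506 - 20 + 5) mod 7 = 2517 mod 7 = 4 -> Friday (Mon=0 ... Sun=6)
Day of year: 52; offset = 51
Weekday index = (4 + 51) mod 7 = 6 -> Sunday
Weekend days: Saturday, Sunday

Yes


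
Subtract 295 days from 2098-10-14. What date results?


Start: 2098-10-14, subtract 295 days
Back 14 days from October 14 reaches September 30, 2098 -> 281 left
September 2098 has 30 days -> back to August 31, 2098 -> 251 left
August 2098 has 31 days -> back to July 31, 2098 -> 220 left
July 2098 has 31 days -> back to June 30, 2098 -> 189 left
June 2098 has 30 days -> back to May 31, 2098 -> 159 left
May 2098 has 31 days -> back to April 30, 2098 -> 128 left
April 2098 has 30 days -> back to March 31, 2098 -> 98 left
March 2098 has 31 days -> back to February 28, 2098 -> 67 left
February 2098 has 28 days -> back to January 31, 2098 -> 39 left
January 2098 has 31 days -> back to December 31, 2097 -> 8 left
December 2097: 31 - 8 = 23 -> lands on December 23

Result: 2097-12-23


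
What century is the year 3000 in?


Century = (year - 1) // 100 + 1
= (3000 - 1) // 100 + 1
= 2999 // 100 + 1
= 29 + 1

30th century


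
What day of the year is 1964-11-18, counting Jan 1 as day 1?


Date: November 18, 1964
Days in months 1 through 10: 305
Plus 18 days in November

Day of year: 323


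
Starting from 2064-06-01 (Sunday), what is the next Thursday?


Current: Sunday
Target: Thursday
Days ahead: 4

Next Thursday: 2064-06-05


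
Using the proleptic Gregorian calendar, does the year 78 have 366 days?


Gregorian leap year rule: divisible by 4, but not by 100, unless also by 400.
78 is not divisible by 4 -> not a leap year

No


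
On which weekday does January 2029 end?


January 2029 has 31 days
Anchor: Jan 1, 2029. With p = 2029 - 1 = 2028: (p + p//4 - p//100 + p//400) mod 7 = (2028 + 507 - 20 + 5) mod 7 = 2520 mod 7 = 0 -> Monday (Mon=0 ... Sun=6)
January 1 is the anchor itself -> Monday
Last day offset: 31 - 1 = 30 days
Weekday index = (0 + 30) mod 7 = 2

Wednesday, January 31


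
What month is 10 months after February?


February is month 2
2 + 10 = 12

December


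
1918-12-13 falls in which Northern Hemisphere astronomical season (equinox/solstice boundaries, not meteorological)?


Date: December 13
Astronomical Autumn (approx.; exact equinox/solstice day varies by year): September 22 to December 20
December 13 falls within the Autumn window

Autumn


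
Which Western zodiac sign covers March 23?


Date: March 23
Conventional tropical zodiac dates: Aries from March 21 onward; Taurus starts April 20
March 23 falls within the Aries range

Aries


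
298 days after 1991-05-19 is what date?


Start: 1991-05-19, add 298 days
May 1991 has 31 days: 31 - 19 = 12 days to May 31 -> 286 left
June 1991 has 30 days -> 256 left
July 1991 has 31 days -> 225 left
August 1991 has 31 days -> 194 left
September 1991 has 30 days -> 164 left
October 1991 has 31 days -> 133 left
November 1991 has 30 days -> 103 left
December 1991 has 31 days -> 72 left
January 1992 has 31 days -> 41 left
February 1992 has 29 days -> 12 left
March 1992: 12 <= 31 -> lands on March 12

Result: 1992-03-12
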